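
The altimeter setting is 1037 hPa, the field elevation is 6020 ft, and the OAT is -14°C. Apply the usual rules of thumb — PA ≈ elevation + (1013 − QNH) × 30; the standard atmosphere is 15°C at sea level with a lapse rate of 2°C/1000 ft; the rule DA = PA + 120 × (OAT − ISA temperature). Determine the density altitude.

3092 ft

Pressure altitude = 6020 + (1013 − 1037) × 30 = 6020 + (-720) = 5300 ft.
ISA temperature at 5300 ft = 15 − 2 × (5300/1000) = 4.4°C.
ISA deviation = -14 − 4.4 = -18.4°C.
Density altitude = 5300 + 120 × (-18.4) = 3092 ft.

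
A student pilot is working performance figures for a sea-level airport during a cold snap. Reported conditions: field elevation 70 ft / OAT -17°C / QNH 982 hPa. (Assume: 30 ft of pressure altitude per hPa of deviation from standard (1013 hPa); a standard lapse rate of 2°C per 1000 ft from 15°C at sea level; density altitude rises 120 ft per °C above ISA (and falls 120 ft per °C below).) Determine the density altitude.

-2600 ft

Pressure altitude = 70 + (1013 − 982) × 30 = 70 + (+930) = 1000 ft.
ISA temperature at 1000 ft = 15 − 2 × (1000/1000) = 13°C.
ISA deviation = -17 − 13 = -30°C.
Density altitude = 1000 + 120 × (-30) = -2600 ft.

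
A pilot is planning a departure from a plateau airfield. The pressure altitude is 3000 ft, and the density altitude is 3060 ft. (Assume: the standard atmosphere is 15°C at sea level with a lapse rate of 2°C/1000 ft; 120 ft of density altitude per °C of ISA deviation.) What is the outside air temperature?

9.5°C

Density altitude − pressure altitude = 3060 − 3000 = +60 ft.
At 120 ft/°C that is an ISA deviation of 60/120 = +0.5°C.
ISA temperature at 3000 ft = 15 − 2 × (3000/1000) = 9°C.
OAT = ISA + deviation = 9 + (+0.5) = 9.5°C.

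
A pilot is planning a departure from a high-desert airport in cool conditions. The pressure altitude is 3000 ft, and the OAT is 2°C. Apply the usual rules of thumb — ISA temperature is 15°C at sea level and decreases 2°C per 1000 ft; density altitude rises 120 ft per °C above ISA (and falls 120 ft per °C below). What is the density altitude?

ISA temperature at 3000 ft = 15 − 2 × (3000/1000) = 9°C.
ISA deviation = 2 − 9 = -7°C.
Density altitude = 3000 + 120 × (-7) = 3000 + (-840) = 2160 ft.

2160 ft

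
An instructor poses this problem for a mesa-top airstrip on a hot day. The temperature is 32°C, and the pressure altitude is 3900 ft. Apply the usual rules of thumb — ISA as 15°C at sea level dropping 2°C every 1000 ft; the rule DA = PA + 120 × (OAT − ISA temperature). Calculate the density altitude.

ISA temperature at 3900 ft = 15 − 2 × (3900/1000) = 7.2°C.
ISA deviation = 32 − 7.2 = +24.8°C.
Density altitude = 3900 + 120 × (24.8) = 3900 + (+2976) = 6876 ft.

6876 ft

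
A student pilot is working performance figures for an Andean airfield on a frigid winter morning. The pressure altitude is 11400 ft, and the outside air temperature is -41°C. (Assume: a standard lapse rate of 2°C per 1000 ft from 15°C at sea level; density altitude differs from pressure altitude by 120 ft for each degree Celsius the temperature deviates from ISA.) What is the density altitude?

ISA temperature at 11400 ft = 15 − 2 × (11400/1000) = -7.8°C.
ISA deviation = -41 − (-7.8) = -33.2°C.
Density altitude = 11400 + 120 × (-33.2) = 11400 + (-3984) = 7416 ft.

7416 ft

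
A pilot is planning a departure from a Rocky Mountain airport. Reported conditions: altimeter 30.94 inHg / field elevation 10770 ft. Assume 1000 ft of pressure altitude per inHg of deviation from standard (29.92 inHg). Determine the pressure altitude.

9750 ft

Pressure correction = (29.92 − 30.94) × 1000 = -1020 ft.
Pressure altitude = 10770 + (-1020) = 9750 ft.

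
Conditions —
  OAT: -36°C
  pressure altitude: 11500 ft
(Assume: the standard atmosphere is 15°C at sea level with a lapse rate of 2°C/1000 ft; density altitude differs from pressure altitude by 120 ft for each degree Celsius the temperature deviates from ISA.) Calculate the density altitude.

ISA temperature at 11500 ft = 15 − 2 × (11500/1000) = -8°C.
ISA deviation = -36 − (-8) = -28°C.
Density altitude = 11500 + 120 × (-28) = 11500 + (-3360) = 8140 ft.

8140 ft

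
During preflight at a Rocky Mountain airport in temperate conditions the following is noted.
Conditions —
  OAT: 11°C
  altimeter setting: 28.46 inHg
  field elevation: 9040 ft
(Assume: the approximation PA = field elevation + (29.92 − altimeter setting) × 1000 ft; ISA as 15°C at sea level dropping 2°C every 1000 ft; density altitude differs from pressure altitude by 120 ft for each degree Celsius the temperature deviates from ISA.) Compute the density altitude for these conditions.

Pressure altitude = 9040 + (29.92 − 28.46) × 1000 = 9040 + (+1460) = 10500 ft.
ISA temperature at 10500 ft = 15 − 2 × (10500/1000) = -6°C.
ISA deviation = 11 − (-6) = +17°C.
Density altitude = 10500 + 120 × (17) = 12540 ft.

12540 ft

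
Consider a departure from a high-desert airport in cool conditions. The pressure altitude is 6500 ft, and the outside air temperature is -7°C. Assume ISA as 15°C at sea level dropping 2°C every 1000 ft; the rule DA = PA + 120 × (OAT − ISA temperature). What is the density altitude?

ISA temperature at 6500 ft = 15 − 2 × (6500/1000) = 2°C.
ISA deviation = -7 − 2 = -9°C.
Density altitude = 6500 + 120 × (-9) = 6500 + (-1080) = 5420 ft.

5420 ft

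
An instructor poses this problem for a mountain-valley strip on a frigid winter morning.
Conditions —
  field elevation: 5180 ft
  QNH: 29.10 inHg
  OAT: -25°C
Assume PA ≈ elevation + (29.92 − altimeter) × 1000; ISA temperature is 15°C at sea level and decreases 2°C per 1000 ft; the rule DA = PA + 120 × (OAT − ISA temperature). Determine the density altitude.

2640 ft

Pressure altitude = 5180 + (29.92 − 29.10) × 1000 = 5180 + (+820) = 6000 ft.
ISA temperature at 6000 ft = 15 − 2 × (6000/1000) = 3°C.
ISA deviation = -25 − 3 = -28°C.
Density altitude = 6000 + 120 × (-28) = 2640 ft.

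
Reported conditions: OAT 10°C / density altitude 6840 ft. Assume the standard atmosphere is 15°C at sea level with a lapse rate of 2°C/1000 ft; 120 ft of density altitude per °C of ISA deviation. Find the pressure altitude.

DA = PA + 120 × (OAT − (15 − 2·PA/1000)) = PA + 120·OAT − 1800 + 0.24·PA = 1.24·PA + 120·OAT − 1800.
So 1.24·PA = 6840 − 120 × 10 + 1800 = 7440.
PA = 7440 / 1.24 = 6000 ft.

6000 ft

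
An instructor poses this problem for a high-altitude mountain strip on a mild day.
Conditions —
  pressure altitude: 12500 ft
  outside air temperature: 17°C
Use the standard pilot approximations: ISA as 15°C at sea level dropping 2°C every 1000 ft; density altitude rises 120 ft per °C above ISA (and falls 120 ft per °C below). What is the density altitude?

15740 ft

ISA temperature at 12500 ft = 15 − 2 × (12500/1000) = -10°C.
ISA deviation = 17 − (-10) = +27°C.
Density altitude = 12500 + 120 × (27) = 12500 + (+3240) = 15740 ft.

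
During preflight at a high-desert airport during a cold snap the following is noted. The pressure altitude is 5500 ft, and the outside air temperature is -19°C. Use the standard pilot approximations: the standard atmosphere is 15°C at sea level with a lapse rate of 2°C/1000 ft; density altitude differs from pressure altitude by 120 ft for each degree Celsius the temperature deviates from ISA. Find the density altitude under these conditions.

ISA temperature at 5500 ft = 15 − 2 × (5500/1000) = 4°C.
ISA deviation = -19 − 4 = -23°C.
Density altitude = 5500 + 120 × (-23) = 5500 + (-2760) = 2740 ft.

2740 ft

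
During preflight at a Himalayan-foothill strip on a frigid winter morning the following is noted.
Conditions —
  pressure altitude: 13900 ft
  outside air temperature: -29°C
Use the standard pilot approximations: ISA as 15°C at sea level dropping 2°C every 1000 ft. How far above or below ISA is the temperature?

ISA temperature at 13900 ft = 15 − 2 × (13900/1000) = -12.8°C.
Deviation = OAT − ISA = -29 − (-12.8) = -16.2°C.

ISA-16.2°C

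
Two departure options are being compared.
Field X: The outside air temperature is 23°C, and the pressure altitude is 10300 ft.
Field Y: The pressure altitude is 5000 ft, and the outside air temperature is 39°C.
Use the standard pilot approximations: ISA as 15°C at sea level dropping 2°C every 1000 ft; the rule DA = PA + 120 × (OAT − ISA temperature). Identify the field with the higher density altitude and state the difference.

Field X: ISA temp = -5.6°C, deviation +28.6°C, DA = 10300 + 120 × 28.6 = 13732 ft.
Field Y: ISA temp = 5°C, deviation +34°C, DA = 5000 + 120 × 34 = 9080 ft.
Field X is higher by 13732 − 9080 = 4652 ft.

Field X by 4652 ft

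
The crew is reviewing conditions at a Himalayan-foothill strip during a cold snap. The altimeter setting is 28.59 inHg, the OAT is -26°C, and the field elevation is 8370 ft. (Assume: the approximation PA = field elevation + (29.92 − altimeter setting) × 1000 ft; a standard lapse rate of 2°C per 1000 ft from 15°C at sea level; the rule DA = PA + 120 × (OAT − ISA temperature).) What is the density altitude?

7108 ft

Pressure altitude = 8370 + (29.92 − 28.59) × 1000 = 8370 + (+1330) = 9700 ft.
ISA temperature at 9700 ft = 15 − 2 × (9700/1000) = -4.4°C.
ISA deviation = -26 − (-4.4) = -21.6°C.
Density altitude = 9700 + 120 × (-21.6) = 7108 ft.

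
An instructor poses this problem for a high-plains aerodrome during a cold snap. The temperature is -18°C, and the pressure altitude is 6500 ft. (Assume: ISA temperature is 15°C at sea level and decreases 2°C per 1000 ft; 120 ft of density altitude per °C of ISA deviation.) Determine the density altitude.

ISA temperature at 6500 ft = 15 − 2 × (6500/1000) = 2°C.
ISA deviation = -18 − 2 = -20°C.
Density altitude = 6500 + 120 × (-20) = 6500 + (-2400) = 4100 ft.

4100 ft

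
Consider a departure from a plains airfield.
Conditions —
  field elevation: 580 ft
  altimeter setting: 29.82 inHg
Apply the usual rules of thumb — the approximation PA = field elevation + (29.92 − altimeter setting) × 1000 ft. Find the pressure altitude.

680 ft

Pressure correction = (29.92 − 29.82) × 1000 = +100 ft.
Pressure altitude = 580 + (+100) = 680 ft.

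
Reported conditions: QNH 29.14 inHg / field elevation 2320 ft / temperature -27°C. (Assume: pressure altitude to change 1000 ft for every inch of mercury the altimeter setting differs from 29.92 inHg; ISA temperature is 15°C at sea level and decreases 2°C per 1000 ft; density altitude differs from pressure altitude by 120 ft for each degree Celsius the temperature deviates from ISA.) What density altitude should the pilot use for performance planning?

-1196 ft

Pressure altitude = 2320 + (29.92 − 29.14) × 1000 = 2320 + (+780) = 3100 ft.
ISA temperature at 3100 ft = 15 − 2 × (3100/1000) = 8.8°C.
ISA deviation = -27 − 8.8 = -35.8°C.
Density altitude = 3100 + 120 × (-35.8) = -1196 ft.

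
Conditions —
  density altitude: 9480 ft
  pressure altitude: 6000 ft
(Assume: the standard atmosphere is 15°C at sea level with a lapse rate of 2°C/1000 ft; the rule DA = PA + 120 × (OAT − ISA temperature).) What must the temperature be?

32°C

Density altitude − pressure altitude = 9480 − 6000 = +3480 ft.
At 120 ft/°C that is an ISA deviation of 3480/120 = +29°C.
ISA temperature at 6000 ft = 15 − 2 × (6000/1000) = 3°C.
OAT = ISA + deviation = 3 + (+29) = 32°C.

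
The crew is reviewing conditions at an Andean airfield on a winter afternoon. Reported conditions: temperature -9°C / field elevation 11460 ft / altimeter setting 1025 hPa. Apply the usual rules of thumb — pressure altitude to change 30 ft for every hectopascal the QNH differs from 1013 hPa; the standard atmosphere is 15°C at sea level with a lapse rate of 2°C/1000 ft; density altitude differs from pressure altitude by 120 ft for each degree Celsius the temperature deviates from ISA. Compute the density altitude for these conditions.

Pressure altitude = 11460 + (1013 − 1025) × 30 = 11460 + (-360) = 11100 ft.
ISA temperature at 11100 ft = 15 − 2 × (11100/1000) = -7.2°C.
ISA deviation = -9 − (-7.2) = -1.8°C.
Density altitude = 11100 + 120 × (-1.8) = 10884 ft.

10884 ft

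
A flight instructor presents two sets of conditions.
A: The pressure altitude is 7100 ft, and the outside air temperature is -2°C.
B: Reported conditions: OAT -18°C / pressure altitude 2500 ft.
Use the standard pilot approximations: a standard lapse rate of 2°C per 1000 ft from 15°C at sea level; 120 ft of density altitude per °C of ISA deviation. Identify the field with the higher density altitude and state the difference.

A: ISA temp = 0.8°C, deviation -2.8°C, DA = 7100 + 120 × (-2.8) = 6764 ft.
B: ISA temp = 10°C, deviation -28°C, DA = 2500 + 120 × (-28) = -860 ft.
A is higher by 6764 − (-860) = 7624 ft.

A by 7624 ft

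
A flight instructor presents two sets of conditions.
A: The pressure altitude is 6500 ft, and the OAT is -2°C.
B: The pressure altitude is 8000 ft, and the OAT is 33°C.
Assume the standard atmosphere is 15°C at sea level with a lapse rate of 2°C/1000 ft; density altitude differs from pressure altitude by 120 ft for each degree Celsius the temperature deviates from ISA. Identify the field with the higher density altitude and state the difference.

B by 6060 ft

A: ISA temp = 2°C, deviation -4°C, DA = 6500 + 120 × (-4) = 6020 ft.
B: ISA temp = -1°C, deviation +34°C, DA = 8000 + 120 × 34 = 12080 ft.
B is higher by 12080 − 6020 = 6060 ft.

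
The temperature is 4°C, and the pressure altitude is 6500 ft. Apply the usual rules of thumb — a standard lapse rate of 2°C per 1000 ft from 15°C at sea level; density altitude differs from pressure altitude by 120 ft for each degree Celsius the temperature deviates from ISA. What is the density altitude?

ISA temperature at 6500 ft = 15 − 2 × (6500/1000) = 2°C.
ISA deviation = 4 − 2 = +2°C.
Density altitude = 6500 + 120 × (2) = 6500 + (+240) = 6740 ft.

6740 ft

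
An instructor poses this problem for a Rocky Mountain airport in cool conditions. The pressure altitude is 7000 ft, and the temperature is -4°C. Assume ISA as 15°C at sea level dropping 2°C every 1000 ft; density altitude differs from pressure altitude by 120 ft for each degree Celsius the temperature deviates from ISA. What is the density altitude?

6400 ft

ISA temperature at 7000 ft = 15 − 2 × (7000/1000) = 1°C.
ISA deviation = -4 − 1 = -5°C.
Density altitude = 7000 + 120 × (-5) = 7000 + (-600) = 6400 ft.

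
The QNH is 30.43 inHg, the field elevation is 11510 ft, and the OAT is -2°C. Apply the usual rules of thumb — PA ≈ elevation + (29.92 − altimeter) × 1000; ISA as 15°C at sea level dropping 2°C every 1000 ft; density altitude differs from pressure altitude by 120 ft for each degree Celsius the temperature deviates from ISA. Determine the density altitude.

Pressure altitude = 11510 + (29.92 − 30.43) × 1000 = 11510 + (-510) = 11000 ft.
ISA temperature at 11000 ft = 15 − 2 × (11000/1000) = -7°C.
ISA deviation = -2 − (-7) = +5°C.
Density altitude = 11000 + 120 × (5) = 11600 ft.

11600 ft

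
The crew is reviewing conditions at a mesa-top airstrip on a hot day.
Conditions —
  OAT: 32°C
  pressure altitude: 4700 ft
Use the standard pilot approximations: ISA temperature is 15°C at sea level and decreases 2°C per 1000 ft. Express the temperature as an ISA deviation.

ISA temperature at 4700 ft = 15 − 2 × (4700/1000) = 5.6°C.
Deviation = OAT − ISA = 32 − 5.6 = +26.4°C.

ISA+26.4°C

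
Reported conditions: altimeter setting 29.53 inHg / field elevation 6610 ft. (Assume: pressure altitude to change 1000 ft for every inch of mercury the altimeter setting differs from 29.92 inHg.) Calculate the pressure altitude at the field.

7000 ft

Pressure correction = (29.92 − 29.53) × 1000 = +390 ft.
Pressure altitude = 6610 + (+390) = 7000 ft.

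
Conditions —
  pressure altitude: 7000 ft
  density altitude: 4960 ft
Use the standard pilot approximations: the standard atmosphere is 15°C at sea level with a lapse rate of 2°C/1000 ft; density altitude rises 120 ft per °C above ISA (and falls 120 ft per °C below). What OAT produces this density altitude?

-16°C

Density altitude − pressure altitude = 4960 − 7000 = -2040 ft.
At 120 ft/°C that is an ISA deviation of -2040/120 = -17°C.
ISA temperature at 7000 ft = 15 − 2 × (7000/1000) = 1°C.
OAT = ISA + deviation = 1 + (-17) = -16°C.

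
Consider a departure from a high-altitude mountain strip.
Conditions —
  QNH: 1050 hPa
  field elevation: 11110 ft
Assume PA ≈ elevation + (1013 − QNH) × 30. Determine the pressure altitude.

Pressure correction = (1013 − 1050) × 30 = -1110 ft.
Pressure altitude = 11110 + (-1110) = 10000 ft.

10000 ft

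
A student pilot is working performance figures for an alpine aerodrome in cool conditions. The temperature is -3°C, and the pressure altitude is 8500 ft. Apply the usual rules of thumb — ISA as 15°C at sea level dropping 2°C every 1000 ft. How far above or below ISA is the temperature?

ISA temperature at 8500 ft = 15 − 2 × (8500/1000) = -2°C.
Deviation = OAT − ISA = -3 − (-2) = -1°C.

ISA-1°C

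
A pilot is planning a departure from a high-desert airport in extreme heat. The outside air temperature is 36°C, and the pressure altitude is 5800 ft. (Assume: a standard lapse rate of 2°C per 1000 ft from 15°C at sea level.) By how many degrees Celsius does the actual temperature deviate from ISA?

ISA temperature at 5800 ft = 15 − 2 × (5800/1000) = 3.4°C.
Deviation = OAT − ISA = 36 − 3.4 = +32.6°C.

ISA+32.6°C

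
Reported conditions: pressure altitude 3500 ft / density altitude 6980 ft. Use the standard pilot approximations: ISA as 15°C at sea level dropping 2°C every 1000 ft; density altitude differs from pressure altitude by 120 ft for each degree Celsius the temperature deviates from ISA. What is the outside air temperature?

37°C

Density altitude − pressure altitude = 6980 − 3500 = +3480 ft.
At 120 ft/°C that is an ISA deviation of 3480/120 = +29°C.
ISA temperature at 3500 ft = 15 − 2 × (3500/1000) = 8°C.
OAT = ISA + deviation = 8 + (+29) = 37°C.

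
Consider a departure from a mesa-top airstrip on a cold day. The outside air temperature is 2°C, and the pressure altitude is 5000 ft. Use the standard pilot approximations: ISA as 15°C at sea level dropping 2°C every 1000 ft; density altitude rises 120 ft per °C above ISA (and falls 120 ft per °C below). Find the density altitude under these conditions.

ISA temperature at 5000 ft = 15 − 2 × (5000/1000) = 5°C.
ISA deviation = 2 − 5 = -3°C.
Density altitude = 5000 + 120 × (-3) = 5000 + (-360) = 4640 ft.

4640 ft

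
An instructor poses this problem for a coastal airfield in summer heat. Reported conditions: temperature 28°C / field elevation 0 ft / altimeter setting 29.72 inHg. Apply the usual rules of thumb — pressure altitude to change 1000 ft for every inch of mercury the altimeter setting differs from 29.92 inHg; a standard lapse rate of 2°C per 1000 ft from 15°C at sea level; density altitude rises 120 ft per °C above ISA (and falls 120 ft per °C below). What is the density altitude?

Pressure altitude = 0 + (29.92 − 29.72) × 1000 = 0 + (+200) = 200 ft.
ISA temperature at 200 ft = 15 − 2 × (200/1000) = 14.6°C.
ISA deviation = 28 − 14.6 = +13.4°C.
Density altitude = 200 + 120 × (13.4) = 1808 ft.

1808 ft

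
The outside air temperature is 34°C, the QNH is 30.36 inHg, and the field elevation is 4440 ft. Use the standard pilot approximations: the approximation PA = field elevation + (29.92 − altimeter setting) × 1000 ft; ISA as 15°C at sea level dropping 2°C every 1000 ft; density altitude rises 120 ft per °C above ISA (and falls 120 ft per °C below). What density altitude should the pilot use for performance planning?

7240 ft

Pressure altitude = 4440 + (29.92 − 30.36) × 1000 = 4440 + (-440) = 4000 ft.
ISA temperature at 4000 ft = 15 − 2 × (4000/1000) = 7°C.
ISA deviation = 34 − 7 = +27°C.
Density altitude = 4000 + 120 × (27) = 7240 ft.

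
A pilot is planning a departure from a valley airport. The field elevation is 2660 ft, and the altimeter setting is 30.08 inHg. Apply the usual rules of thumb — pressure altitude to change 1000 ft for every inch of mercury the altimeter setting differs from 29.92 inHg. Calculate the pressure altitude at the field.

2500 ft

Pressure correction = (29.92 − 30.08) × 1000 = -160 ft.
Pressure altitude = 2660 + (-160) = 2500 ft.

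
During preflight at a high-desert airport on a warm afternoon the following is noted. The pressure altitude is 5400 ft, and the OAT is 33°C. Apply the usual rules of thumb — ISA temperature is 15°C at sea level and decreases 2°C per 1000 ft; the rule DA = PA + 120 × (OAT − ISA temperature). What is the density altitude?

ISA temperature at 5400 ft = 15 − 2 × (5400/1000) = 4.2°C.
ISA deviation = 33 − 4.2 = +28.8°C.
Density altitude = 5400 + 120 × (28.8) = 5400 + (+3456) = 8856 ft.

8856 ft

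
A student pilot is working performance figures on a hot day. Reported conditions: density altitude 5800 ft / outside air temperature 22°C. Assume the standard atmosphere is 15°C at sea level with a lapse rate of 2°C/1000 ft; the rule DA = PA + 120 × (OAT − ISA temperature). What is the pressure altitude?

4000 ft

DA = PA + 120 × (OAT − (15 − 2·PA/1000)) = PA + 120·OAT − 1800 + 0.24·PA = 1.24·PA + 120·OAT − 1800.
So 1.24·PA = 5800 − 120 × 22 + 1800 = 4960.
PA = 4960 / 1.24 = 4000 ft.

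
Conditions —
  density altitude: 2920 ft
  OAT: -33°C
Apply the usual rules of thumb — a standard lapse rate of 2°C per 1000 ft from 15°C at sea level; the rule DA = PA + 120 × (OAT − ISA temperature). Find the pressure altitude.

7000 ft

DA = PA + 120 × (OAT − (15 − 2·PA/1000)) = PA + 120·OAT − 1800 + 0.24·PA = 1.24·PA + 120·OAT − 1800.
So 1.24·PA = 2920 − 120 × (-33) + 1800 = 8680.
PA = 8680 / 1.24 = 7000 ft.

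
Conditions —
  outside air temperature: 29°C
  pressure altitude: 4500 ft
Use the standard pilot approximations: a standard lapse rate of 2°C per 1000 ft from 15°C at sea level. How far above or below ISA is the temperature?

ISA+23°C

ISA temperature at 4500 ft = 15 − 2 × (4500/1000) = 6°C.
Deviation = OAT − ISA = 29 − 6 = +23°C.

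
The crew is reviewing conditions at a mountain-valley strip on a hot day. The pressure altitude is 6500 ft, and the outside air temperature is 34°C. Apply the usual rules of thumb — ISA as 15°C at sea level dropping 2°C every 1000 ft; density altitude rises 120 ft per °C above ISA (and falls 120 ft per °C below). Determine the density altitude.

ISA temperature at 6500 ft = 15 − 2 × (6500/1000) = 2°C.
ISA deviation = 34 − 2 = +32°C.
Density altitude = 6500 + 120 × (32) = 6500 + (+3840) = 10340 ft.

10340 ft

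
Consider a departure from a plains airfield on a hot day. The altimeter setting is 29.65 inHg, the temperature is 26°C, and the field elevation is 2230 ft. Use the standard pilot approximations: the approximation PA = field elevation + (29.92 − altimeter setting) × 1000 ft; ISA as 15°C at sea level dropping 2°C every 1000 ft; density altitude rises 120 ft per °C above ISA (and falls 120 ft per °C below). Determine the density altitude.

4420 ft

Pressure altitude = 2230 + (29.92 − 29.65) × 1000 = 2230 + (+270) = 2500 ft.
ISA temperature at 2500 ft = 15 − 2 × (2500/1000) = 10°C.
ISA deviation = 26 − 10 = +16°C.
Density altitude = 2500 + 120 × (16) = 4420 ft.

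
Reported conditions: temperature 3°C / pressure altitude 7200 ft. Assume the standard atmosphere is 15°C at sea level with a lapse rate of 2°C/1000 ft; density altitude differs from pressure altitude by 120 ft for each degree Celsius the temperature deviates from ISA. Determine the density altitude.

7488 ft

ISA temperature at 7200 ft = 15 − 2 × (7200/1000) = 0.6°C.
ISA deviation = 3 − 0.6 = +2.4°C.
Density altitude = 7200 + 120 × (2.4) = 7200 + (+288) = 7488 ft.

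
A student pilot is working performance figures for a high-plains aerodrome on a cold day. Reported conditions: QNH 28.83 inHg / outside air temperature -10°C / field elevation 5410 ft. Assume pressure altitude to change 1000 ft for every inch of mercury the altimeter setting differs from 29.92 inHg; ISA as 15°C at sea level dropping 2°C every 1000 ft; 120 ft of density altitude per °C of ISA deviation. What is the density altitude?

Pressure altitude = 5410 + (29.92 − 28.83) × 1000 = 5410 + (+1090) = 6500 ft.
ISA temperature at 6500 ft = 15 − 2 × (6500/1000) = 2°C.
ISA deviation = -10 − 2 = -12°C.
Density altitude = 6500 + 120 × (-12) = 5060 ft.

5060 ft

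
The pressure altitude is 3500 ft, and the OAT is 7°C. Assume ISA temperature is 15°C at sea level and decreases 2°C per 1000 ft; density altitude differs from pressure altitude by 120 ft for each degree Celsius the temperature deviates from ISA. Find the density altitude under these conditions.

3380 ft

ISA temperature at 3500 ft = 15 − 2 × (3500/1000) = 8°C.
ISA deviation = 7 − 8 = -1°C.
Density altitude = 3500 + 120 × (-1) = 3500 + (-120) = 3380 ft.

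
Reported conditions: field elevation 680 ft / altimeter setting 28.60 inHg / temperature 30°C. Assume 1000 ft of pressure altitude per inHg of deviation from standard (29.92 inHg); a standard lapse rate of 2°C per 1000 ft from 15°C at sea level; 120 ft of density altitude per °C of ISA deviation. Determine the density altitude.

Pressure altitude = 680 + (29.92 − 28.60) × 1000 = 680 + (+1320) = 2000 ft.
ISA temperature at 2000 ft = 15 − 2 × (2000/1000) = 11°C.
ISA deviation = 30 − 11 = +19°C.
Density altitude = 2000 + 120 × (19) = 4280 ft.

4280 ft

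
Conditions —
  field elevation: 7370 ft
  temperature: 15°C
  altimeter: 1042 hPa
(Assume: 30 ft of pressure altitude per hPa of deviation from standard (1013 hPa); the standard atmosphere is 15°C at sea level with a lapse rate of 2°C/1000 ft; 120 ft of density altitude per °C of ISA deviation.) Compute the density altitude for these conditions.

8060 ft

Pressure altitude = 7370 + (1013 − 1042) × 30 = 7370 + (-870) = 6500 ft.
ISA temperature at 6500 ft = 15 − 2 × (6500/1000) = 2°C.
ISA deviation = 15 − 2 = +13°C.
Density altitude = 6500 + 120 × (13) = 8060 ft.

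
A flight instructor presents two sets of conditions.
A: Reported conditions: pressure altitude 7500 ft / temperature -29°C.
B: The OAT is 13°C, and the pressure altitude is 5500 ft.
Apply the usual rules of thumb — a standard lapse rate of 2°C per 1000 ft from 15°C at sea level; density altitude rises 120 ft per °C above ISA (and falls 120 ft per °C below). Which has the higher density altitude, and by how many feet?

B by 2560 ft

A: ISA temp = 0°C, deviation -29°C, DA = 7500 + 120 × (-29) = 4020 ft.
B: ISA temp = 4°C, deviation +9°C, DA = 5500 + 120 × 9 = 6580 ft.
B is higher by 6580 − 4020 = 2560 ft.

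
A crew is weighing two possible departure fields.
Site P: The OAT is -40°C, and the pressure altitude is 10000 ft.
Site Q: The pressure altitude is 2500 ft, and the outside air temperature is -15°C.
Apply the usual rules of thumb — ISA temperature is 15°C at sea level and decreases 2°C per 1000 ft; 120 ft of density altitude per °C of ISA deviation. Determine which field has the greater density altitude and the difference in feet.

Site P by 6300 ft

Site P: ISA temp = -5°C, deviation -35°C, DA = 10000 + 120 × (-35) = 5800 ft.
Site Q: ISA temp = 10°C, deviation -25°C, DA = 2500 + 120 × (-25) = -500 ft.
Site P is higher by 5800 − (-500) = 6300 ft.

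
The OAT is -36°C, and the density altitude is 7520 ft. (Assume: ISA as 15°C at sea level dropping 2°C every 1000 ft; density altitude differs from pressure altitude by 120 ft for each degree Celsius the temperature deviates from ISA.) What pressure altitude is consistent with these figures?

11000 ft

DA = PA + 120 × (OAT − (15 − 2·PA/1000)) = PA + 120·OAT − 1800 + 0.24·PA = 1.24·PA + 120·OAT − 1800.
So 1.24·PA = 7520 − 120 × (-36) + 1800 = 13640.
PA = 13640 / 1.24 = 11000 ft.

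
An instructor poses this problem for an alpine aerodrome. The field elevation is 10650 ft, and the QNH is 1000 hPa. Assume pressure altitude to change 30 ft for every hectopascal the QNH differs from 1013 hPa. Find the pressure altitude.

Pressure correction = (1013 − 1000) × 30 = +390 ft.
Pressure altitude = 10650 + (+390) = 11040 ft.

11040 ft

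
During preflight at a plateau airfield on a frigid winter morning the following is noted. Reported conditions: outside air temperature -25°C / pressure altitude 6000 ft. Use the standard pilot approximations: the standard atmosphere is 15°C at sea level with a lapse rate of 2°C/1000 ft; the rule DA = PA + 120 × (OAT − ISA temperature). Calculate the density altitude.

ISA temperature at 6000 ft = 15 − 2 × (6000/1000) = 3°C.
ISA deviation = -25 − 3 = -28°C.
Density altitude = 6000 + 120 × (-28) = 6000 + (-3360) = 2640 ft.

2640 ft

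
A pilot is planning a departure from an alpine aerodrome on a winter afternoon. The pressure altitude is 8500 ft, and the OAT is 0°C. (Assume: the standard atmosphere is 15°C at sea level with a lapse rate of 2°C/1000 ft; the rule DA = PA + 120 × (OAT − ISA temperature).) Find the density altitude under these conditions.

ISA temperature at 8500 ft = 15 − 2 × (8500/1000) = -2°C.
ISA deviation = 0 − (-2) = +2°C.
Density altitude = 8500 + 120 × (2) = 8500 + (+240) = 8740 ft.

8740 ft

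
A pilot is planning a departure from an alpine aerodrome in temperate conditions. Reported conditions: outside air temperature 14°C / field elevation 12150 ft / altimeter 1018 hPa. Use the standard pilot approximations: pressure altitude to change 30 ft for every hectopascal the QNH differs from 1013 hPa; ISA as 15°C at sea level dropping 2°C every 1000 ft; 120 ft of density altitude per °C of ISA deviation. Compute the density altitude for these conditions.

14760 ft

Pressure altitude = 12150 + (1013 − 1018) × 30 = 12150 + (-150) = 12000 ft.
ISA temperature at 12000 ft = 15 − 2 × (12000/1000) = -9°C.
ISA deviation = 14 − (-9) = +23°C.
Density altitude = 12000 + 120 × (23) = 14760 ft.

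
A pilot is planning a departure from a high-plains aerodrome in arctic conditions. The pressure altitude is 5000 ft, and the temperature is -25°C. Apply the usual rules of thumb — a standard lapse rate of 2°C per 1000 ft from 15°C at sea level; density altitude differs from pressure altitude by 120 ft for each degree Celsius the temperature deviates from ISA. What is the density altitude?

ISA temperature at 5000 ft = 15 − 2 × (5000/1000) = 5°C.
ISA deviation = -25 − 5 = -30°C.
Density altitude = 5000 + 120 × (-30) = 5000 + (-3600) = 1400 ft.

1400 ft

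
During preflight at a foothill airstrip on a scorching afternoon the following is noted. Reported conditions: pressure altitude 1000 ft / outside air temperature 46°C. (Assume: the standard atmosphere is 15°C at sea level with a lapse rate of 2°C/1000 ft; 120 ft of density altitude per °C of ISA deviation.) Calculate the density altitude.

ISA temperature at 1000 ft = 15 − 2 × (1000/1000) = 13°C.
ISA deviation = 46 − 13 = +33°C.
Density altitude = 1000 + 120 × (33) = 1000 + (+3960) = 4960 ft.

4960 ft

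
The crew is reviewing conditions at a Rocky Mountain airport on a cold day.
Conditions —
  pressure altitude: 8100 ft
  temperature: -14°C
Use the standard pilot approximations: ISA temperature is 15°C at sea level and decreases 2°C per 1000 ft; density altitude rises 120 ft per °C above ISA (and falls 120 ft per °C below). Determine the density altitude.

ISA temperature at 8100 ft = 15 − 2 × (8100/1000) = -1.2°C.
ISA deviation = -14 − (-1.2) = -12.8°C.
Density altitude = 8100 + 120 × (-12.8) = 8100 + (-1536) = 6564 ft.

6564 ft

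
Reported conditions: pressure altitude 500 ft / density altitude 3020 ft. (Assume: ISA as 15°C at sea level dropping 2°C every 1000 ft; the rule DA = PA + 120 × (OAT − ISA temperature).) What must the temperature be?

35°C

Density altitude − pressure altitude = 3020 − 500 = +2520 ft.
At 120 ft/°C that is an ISA deviation of 2520/120 = +21°C.
ISA temperature at 500 ft = 15 − 2 × (500/1000) = 14°C.
OAT = ISA + deviation = 14 + (+21) = 35°C.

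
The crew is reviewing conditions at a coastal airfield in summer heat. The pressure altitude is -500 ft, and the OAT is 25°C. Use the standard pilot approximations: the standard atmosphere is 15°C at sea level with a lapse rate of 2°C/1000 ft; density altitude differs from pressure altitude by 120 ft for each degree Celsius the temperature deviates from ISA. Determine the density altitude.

580 ft

ISA temperature at -500 ft = 15 − 2 × (-500/1000) = 16°C.
ISA deviation = 25 − 16 = +9°C.
Density altitude = -500 + 120 × (9) = -500 + (+1080) = 580 ft.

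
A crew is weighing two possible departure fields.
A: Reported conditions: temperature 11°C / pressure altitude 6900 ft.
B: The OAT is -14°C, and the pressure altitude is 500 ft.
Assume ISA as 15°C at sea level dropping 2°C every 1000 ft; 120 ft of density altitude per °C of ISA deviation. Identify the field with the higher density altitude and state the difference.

A by 10936 ft

A: ISA temp = 1.2°C, deviation +9.8°C, DA = 6900 + 120 × 9.8 = 8076 ft.
B: ISA temp = 14°C, deviation -28°C, DA = 500 + 120 × (-28) = -2860 ft.
A is higher by 8076 − (-2860) = 10936 ft.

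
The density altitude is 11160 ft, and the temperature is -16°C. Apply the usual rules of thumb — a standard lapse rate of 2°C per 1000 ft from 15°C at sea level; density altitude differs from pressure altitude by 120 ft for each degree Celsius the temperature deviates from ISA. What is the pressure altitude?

DA = PA + 120 × (OAT − (15 − 2·PA/1000)) = PA + 120·OAT − 1800 + 0.24·PA = 1.24·PA + 120·OAT − 1800.
So 1.24·PA = 11160 − 120 × (-16) + 1800 = 14880.
PA = 14880 / 1.24 = 12000 ft.

12000 ft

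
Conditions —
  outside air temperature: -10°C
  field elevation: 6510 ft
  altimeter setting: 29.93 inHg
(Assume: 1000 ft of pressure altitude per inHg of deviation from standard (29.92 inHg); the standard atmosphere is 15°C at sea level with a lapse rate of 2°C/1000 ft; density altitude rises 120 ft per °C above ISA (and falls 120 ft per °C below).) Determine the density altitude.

5060 ft

Pressure altitude = 6510 + (29.92 − 29.93) × 1000 = 6510 + (-10) = 6500 ft.
ISA temperature at 6500 ft = 15 − 2 × (6500/1000) = 2°C.
ISA deviation = -10 − 2 = -12°C.
Density altitude = 6500 + 120 × (-12) = 5060 ft.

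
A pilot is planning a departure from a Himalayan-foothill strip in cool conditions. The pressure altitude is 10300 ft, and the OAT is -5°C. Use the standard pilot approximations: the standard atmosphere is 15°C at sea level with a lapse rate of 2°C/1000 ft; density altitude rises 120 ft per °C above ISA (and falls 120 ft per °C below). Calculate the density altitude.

10372 ft

ISA temperature at 10300 ft = 15 − 2 × (10300/1000) = -5.6°C.
ISA deviation = -5 − (-5.6) = +0.6°C.
Density altitude = 10300 + 120 × (0.6) = 10300 + (+72) = 10372 ft.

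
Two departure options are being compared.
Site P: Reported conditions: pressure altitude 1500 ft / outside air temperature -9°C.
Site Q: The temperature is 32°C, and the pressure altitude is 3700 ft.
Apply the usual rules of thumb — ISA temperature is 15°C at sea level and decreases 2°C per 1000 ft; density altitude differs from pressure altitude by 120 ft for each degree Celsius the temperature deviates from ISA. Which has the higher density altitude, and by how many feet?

Site Q by 7648 ft

Site P: ISA temp = 12°C, deviation -21°C, DA = 1500 + 120 × (-21) = -1020 ft.
Site Q: ISA temp = 7.6°C, deviation +24.4°C, DA = 3700 + 120 × 24.4 = 6628 ft.
Site Q is higher by 6628 − (-1020) = 7648 ft.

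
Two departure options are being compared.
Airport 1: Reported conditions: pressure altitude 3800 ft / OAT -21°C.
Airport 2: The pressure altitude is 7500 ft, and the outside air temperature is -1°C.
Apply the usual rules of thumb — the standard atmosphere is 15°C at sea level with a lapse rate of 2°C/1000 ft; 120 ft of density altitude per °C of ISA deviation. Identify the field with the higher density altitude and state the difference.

Airport 1: ISA temp = 7.4°C, deviation -28.4°C, DA = 3800 + 120 × (-28.4) = 392 ft.
Airport 2: ISA temp = 0°C, deviation -1°C, DA = 7500 + 120 × (-1) = 7380 ft.
Airport 2 is higher by 7380 − 392 = 6988 ft.

Airport 2 by 6988 ft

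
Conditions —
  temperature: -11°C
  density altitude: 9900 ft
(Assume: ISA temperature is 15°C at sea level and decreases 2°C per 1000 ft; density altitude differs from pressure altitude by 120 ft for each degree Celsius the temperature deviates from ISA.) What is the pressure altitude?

DA = PA + 120 × (OAT − (15 − 2·PA/1000)) = PA + 120·OAT − 1800 + 0.24·PA = 1.24·PA + 120·OAT − 1800.
So 1.24·PA = 9900 − 120 × (-11) + 1800 = 13020.
PA = 13020 / 1.24 = 10500 ft.

10500 ft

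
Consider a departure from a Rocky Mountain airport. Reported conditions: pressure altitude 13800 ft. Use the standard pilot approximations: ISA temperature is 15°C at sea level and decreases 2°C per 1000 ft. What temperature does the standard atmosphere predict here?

-12.6°C

ISA temperature = 15 − 2 × (13800/1000) = 15 − 27.6 = -12.6°C.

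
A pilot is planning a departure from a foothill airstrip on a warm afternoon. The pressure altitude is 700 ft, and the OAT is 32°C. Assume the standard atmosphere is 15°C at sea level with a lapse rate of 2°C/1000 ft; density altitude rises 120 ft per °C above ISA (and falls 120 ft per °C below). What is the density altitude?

2908 ft

ISA temperature at 700 ft = 15 − 2 × (700/1000) = 13.6°C.
ISA deviation = 32 − 13.6 = +18.4°C.
Density altitude = 700 + 120 × (18.4) = 700 + (+2208) = 2908 ft.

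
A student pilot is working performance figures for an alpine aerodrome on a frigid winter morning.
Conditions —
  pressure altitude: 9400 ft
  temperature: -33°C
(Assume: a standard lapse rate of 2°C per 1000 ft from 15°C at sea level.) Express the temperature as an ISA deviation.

ISA-29.2°C

ISA temperature at 9400 ft = 15 − 2 × (9400/1000) = -3.8°C.
Deviation = OAT − ISA = -33 − (-3.8) = -29.2°C.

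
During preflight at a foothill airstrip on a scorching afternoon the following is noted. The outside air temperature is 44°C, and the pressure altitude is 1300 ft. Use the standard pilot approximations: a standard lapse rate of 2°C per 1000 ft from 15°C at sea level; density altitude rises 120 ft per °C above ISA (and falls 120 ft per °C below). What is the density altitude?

5092 ft

ISA temperature at 1300 ft = 15 − 2 × (1300/1000) = 12.4°C.
ISA deviation = 44 − 12.4 = +31.6°C.
Density altitude = 1300 + 120 × (31.6) = 1300 + (+3792) = 5092 ft.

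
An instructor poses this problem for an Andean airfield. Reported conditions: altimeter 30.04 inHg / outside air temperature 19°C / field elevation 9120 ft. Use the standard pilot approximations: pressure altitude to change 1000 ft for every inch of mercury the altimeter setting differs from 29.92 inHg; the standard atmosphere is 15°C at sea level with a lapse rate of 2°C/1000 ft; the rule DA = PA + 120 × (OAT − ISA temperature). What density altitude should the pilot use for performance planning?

11640 ft

Pressure altitude = 9120 + (29.92 − 30.04) × 1000 = 9120 + (-120) = 9000 ft.
ISA temperature at 9000 ft = 15 − 2 × (9000/1000) = -3°C.
ISA deviation = 19 − (-3) = +22°C.
Density altitude = 9000 + 120 × (22) = 11640 ft.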